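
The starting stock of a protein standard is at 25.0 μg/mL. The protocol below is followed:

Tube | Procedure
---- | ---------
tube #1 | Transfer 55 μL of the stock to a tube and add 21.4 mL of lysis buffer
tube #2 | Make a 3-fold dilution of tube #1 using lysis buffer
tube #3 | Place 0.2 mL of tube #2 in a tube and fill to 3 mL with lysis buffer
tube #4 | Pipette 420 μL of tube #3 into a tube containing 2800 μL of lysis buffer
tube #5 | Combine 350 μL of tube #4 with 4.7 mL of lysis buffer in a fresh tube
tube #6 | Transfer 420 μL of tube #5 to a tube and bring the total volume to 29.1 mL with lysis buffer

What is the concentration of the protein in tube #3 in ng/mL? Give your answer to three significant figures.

Step 1: 55 μL + 21.4 mL = 21455 μL total → factor 21455/55 = 390.09
Step 2: 3-fold → factor 3
Step 3: 0.2 mL brought to 3 mL → factor 3/0.2 = 15
Dilution factor through tube #3 = 390.09 × 3 × 15 = 17554
[tube #3] = 25.0 μg/mL / 17554 = 0.001424 μg/mL = 1.42 ng/mL

1.42 ng/mL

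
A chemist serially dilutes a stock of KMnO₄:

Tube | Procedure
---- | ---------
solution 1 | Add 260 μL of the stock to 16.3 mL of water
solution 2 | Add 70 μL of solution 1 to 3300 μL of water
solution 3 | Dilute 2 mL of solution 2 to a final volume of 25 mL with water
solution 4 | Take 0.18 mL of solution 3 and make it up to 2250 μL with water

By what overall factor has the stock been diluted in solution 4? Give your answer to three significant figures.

Step 1: 260 μL + 16.3 mL = 16560 μL total → factor 16560/260 = 63.692
Step 2: 70 μL + 3300 μL = 3370 μL total → factor 3370/70 = 48.143
Step 3: 2 mL brought to 25 mL → factor 25/2 = 12.5
Step 4: 0.18 mL brought to 2250 μL → factor 2.25/0.18 = 12.5
Overall dilution factor = 63.692 × 48.143 × 12.5 × 12.5 = 4.7911 × 10^5

4.79 × 10^5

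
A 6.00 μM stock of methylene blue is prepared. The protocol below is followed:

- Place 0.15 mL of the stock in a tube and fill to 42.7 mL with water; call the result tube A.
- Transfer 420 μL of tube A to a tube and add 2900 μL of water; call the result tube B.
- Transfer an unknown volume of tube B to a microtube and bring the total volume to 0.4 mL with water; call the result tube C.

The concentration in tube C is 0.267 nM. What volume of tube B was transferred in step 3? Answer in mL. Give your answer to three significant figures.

0.0401 mL

Step 1: 0.15 mL brought to 42.7 mL → factor 42.7/0.15 = 284.67
Step 2: 420 μL + 2900 μL = 3320 μL total → factor 3320/420 = 7.9048
Step 3: v brought to 0.4 mL → factor = 0.4 mL/v
Product of known-step factors = 2250.2
Overall factor = 6.00 μM / (0.267 nM) = 22472
Step-3 factor = 22472 / 2250.2 = 9.9865
v = 0.4 mL / 9.9865 = 0.0401 mL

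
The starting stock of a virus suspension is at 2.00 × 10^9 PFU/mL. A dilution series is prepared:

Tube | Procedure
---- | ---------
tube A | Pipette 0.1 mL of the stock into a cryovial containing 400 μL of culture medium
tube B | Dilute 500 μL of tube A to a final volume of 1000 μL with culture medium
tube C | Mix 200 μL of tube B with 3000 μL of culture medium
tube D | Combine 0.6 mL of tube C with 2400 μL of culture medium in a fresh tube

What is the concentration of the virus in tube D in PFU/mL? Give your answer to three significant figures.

Step 1: 0.1 mL + 400 μL = 0.5 mL total → factor 0.5/0.1 = 5
Step 2: 500 μL brought to 1000 μL → factor 1000/500 = 2
Step 3: 200 μL + 3000 μL = 3200 μL total → factor 3200/200 = 16
Step 4: 0.6 mL + 2400 μL = 3 mL total → factor 3/0.6 = 5
Overall dilution factor = 5 × 2 × 16 × 5 = 800
Final = 2.00 × 10^9 PFU/mL / 800 = 2.50 × 10^6 PFU/mL

2.50 × 10^6 PFU/mL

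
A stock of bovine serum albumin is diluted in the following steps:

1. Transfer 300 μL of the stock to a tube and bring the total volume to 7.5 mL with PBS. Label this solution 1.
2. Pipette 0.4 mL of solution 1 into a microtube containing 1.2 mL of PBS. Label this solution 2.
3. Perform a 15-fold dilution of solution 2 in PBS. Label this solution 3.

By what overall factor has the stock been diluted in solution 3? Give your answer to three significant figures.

1.50 × 10^3

Step 1: 300 μL brought to 7.5 mL → factor 7500/300 = 25
Step 2: 0.4 mL + 1.2 mL = 1.6 mL total → factor 1.6/0.4 = 4
Step 3: 15-fold → factor 15
Overall dilution factor = 25 × 4 × 15 = 1500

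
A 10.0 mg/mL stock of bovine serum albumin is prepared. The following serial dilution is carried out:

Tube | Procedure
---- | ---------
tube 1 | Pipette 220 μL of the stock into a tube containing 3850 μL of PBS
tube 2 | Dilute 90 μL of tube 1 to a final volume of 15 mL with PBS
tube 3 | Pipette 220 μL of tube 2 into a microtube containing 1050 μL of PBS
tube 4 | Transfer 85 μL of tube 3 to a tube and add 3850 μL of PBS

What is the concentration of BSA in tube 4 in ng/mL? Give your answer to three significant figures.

Step 1: 220 μL + 3850 μL = 4070 μL total → factor 4070/220 = 18.5
Step 2: 90 μL brought to 15 mL → factor 15000/90 = 166.67
Step 3: 220 μL + 1050 μL = 1270 μL total → factor 1270/220 = 5.7727
Step 4: 85 μL + 3850 μL = 3935 μL total → factor 3935/85 = 46.294
Overall dilution factor = 18.5 × 166.67 × 5.7727 × 46.294 = 8.24 × 10^5
Final = 10.0 mg/mL / 8.24 × 10^5 = 1.214 × 10^-5 mg/mL = 12.1 ng/mL

12.1 ng/mL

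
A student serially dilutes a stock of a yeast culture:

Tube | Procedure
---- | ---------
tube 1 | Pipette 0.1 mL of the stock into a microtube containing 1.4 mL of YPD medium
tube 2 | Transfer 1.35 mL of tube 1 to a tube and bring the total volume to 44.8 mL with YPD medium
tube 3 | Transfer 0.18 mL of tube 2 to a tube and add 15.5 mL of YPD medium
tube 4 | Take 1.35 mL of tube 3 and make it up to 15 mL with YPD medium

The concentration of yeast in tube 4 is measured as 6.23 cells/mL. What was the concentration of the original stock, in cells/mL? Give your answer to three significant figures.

Step 1: 0.1 mL + 1.4 mL = 1.5 mL total → factor 1.5/0.1 = 15
Step 2: 1.35 mL brought to 44.8 mL → factor 44.8/1.35 = 33.185
Step 3: 0.18 mL + 15.5 mL = 15.68 mL total → factor 15.68/0.18 = 87.111
Step 4: 1.35 mL brought to 15 mL → factor 15/1.35 = 11.111
Overall dilution factor = 15 × 33.185 × 87.111 × 11.111 = 4.818 × 10^5
Stock = 6.23 cells/mL × 4.818 × 10^5 = 3.00 × 10^6 cells/mL

3.00 × 10^6 cells/mL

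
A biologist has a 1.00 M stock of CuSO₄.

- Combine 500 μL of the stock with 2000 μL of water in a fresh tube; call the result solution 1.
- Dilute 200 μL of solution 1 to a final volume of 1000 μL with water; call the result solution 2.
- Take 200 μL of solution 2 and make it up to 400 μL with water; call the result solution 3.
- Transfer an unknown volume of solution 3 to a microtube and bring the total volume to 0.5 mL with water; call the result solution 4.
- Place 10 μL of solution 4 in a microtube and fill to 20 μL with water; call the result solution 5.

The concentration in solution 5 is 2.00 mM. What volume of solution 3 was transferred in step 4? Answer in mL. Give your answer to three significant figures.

0.100 mL

Step 1: 500 μL + 2000 μL = 2500 μL total → factor 2500/500 = 5
Step 2: 200 μL brought to 1000 μL → factor 1000/200 = 5
Step 3: 200 μL brought to 400 μL → factor 400/200 = 2
Step 4: v brought to 0.5 mL → factor = 0.5 mL/v
Step 5: 10 μL brought to 20 μL → factor 20/10 = 2
Product of known-step factors = 100
Overall factor = 1.00 M / (2.00 mM) = 500
Step-4 factor = 500 / 100 = 5
v = 0.5 mL / 5 = 0.100 mL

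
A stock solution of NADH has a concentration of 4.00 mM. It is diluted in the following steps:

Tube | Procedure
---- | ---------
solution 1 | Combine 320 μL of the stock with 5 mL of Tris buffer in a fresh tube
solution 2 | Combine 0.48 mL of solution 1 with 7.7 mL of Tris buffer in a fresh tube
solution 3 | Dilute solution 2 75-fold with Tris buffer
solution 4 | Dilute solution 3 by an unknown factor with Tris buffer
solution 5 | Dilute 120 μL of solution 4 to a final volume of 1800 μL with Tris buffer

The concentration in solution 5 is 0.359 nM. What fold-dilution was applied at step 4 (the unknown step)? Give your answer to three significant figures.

35.0-fold

Step 1: 320 μL + 5 mL = 5320 μL total → factor 5320/320 = 16.625
Step 2: 0.48 mL + 7.7 mL = 8.18 mL total → factor 8.18/0.48 = 17.042
Step 3: 75-fold → factor 75
Step 4: unknown factor x
Step 5: 120 μL brought to 1800 μL → factor 1800/120 = 15
Product of known-step factors = 3.1873 × 10^5
Overall factor = 4.00 mM / (0.359 nM) = 1.1142 × 10^7
x = 1.1142 × 10^7 / 3.1873 × 10^5 = 35.0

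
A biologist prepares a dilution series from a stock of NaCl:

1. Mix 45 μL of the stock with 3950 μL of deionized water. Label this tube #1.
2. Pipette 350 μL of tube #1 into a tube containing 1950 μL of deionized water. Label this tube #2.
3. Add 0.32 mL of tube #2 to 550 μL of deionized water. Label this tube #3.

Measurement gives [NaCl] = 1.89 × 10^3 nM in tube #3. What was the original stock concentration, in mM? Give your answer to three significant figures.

Step 1: 45 μL + 3950 μL = 3995 μL total → factor 3995/45 = 88.778
Step 2: 350 μL + 1950 μL = 2300 μL total → factor 2300/350 = 6.5714
Step 3: 0.32 mL + 550 μL = 0.87 mL total → factor 0.87/0.32 = 2.7188
Overall dilution factor = 88.778 × 6.5714 × 2.7188 = 1586.1
Stock = 1.89 × 10^3 nM × 1586.1 = 2.998 × 10^6 nM = 3.00 mM

3.00 mM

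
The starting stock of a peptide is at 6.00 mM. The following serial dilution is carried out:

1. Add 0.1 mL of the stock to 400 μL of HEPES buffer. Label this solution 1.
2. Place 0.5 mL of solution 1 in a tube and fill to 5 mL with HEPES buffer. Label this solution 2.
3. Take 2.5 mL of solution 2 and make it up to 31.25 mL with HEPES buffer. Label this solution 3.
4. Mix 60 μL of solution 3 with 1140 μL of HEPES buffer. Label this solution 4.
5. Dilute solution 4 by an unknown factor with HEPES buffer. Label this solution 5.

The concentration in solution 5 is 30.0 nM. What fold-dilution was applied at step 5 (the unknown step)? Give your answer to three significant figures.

16.0-fold

Step 1: 0.1 mL + 400 μL = 0.5 mL total → factor 0.5/0.1 = 5
Step 2: 0.5 mL brought to 5 mL → factor 5/0.5 = 10
Step 3: 2.5 mL brought to 31.25 mL → factor 31.25/2.5 = 12.5
Step 4: 60 μL + 1140 μL = 1200 μL total → factor 1200/60 = 20
Step 5: unknown factor x
Product of known-step factors = 12500
Overall factor = 6.00 mM / (30.0 nM) = 2 × 10^5
x = 2 × 10^5 / 12500 = 16.0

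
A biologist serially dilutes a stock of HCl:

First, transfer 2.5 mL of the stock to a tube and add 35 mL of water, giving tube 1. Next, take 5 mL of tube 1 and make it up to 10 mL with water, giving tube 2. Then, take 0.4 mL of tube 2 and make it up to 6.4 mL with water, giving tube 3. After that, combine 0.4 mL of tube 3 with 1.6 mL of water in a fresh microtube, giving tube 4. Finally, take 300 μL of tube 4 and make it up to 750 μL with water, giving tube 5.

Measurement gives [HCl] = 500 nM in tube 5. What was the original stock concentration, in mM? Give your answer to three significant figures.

3.00 mM

Step 1: 2.5 mL + 35 mL = 37.5 mL total → factor 37.5/2.5 = 15
Step 2: 5 mL brought to 10 mL → factor 10/5 = 2
Step 3: 0.4 mL brought to 6.4 mL → factor 6.4/0.4 = 16
Step 4: 0.4 mL + 1.6 mL = 2 mL total → factor 2/0.4 = 5
Step 5: 300 μL brought to 750 μL → factor 750/300 = 2.5
Overall dilution factor = 15 × 2 × 16 × 5 × 2.5 = 6000
Stock = 500 nM × 6000 = 3.000 × 10^6 nM = 3.00 mM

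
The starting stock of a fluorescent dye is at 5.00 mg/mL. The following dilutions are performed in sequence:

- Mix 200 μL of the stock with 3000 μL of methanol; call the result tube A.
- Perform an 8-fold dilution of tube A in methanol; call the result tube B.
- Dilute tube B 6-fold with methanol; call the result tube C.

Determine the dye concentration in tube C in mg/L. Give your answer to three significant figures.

Step 1: 200 μL + 3000 μL = 3200 μL total → factor 3200/200 = 16
Step 2: 8-fold → factor 8
Step 3: 6-fold → factor 6
Overall dilution factor = 16 × 8 × 6 = 768
Final = 5.00 mg/mL / 768 = 0.006510 mg/mL = 6.51 mg/L

6.51 mg/L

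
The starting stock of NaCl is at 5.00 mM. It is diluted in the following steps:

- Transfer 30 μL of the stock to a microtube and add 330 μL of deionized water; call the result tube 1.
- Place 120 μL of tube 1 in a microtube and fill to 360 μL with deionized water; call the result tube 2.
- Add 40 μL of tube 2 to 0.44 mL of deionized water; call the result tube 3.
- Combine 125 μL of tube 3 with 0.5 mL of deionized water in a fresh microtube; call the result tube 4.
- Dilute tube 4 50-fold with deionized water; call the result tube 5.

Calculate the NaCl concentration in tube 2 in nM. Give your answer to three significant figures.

1.39 × 10^5 nM

Step 1: 30 μL + 330 μL = 360 μL total → factor 360/30 = 12
Step 2: 120 μL brought to 360 μL → factor 360/120 = 3
Dilution factor through tube 2 = 12 × 3 = 36
[tube 2] = 5.00 mM / 36 = 0.1389 mM = 1.39 × 10^5 nM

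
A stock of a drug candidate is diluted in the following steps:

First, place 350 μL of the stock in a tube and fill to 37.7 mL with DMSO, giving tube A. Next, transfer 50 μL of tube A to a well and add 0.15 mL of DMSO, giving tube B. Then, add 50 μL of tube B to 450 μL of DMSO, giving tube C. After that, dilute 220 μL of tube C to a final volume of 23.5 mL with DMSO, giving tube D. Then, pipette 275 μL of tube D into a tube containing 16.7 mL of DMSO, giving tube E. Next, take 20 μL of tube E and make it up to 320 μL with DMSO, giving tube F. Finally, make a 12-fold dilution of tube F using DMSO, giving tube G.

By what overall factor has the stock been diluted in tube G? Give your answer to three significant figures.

5.45 × 10^9

Step 1: 350 μL brought to 37.7 mL → factor 37700/350 = 107.71
Step 2: 50 μL + 0.15 mL = 200 μL total → factor 200/50 = 4
Step 3: 50 μL + 450 μL = 500 μL total → factor 500/50 = 10
Step 4: 220 μL brought to 23.5 mL → factor 23500/220 = 106.82
Step 5: 275 μL + 16.7 mL = 16975 μL total → factor 16975/275 = 61.727
Step 6: 20 μL brought to 320 μL → factor 320/20 = 16
Step 7: 12-fold → factor 12
Overall dilution factor = 107.71 × 4 × 10 × 106.82 × 61.727 × 16 × 12 = 5.4545 × 10^9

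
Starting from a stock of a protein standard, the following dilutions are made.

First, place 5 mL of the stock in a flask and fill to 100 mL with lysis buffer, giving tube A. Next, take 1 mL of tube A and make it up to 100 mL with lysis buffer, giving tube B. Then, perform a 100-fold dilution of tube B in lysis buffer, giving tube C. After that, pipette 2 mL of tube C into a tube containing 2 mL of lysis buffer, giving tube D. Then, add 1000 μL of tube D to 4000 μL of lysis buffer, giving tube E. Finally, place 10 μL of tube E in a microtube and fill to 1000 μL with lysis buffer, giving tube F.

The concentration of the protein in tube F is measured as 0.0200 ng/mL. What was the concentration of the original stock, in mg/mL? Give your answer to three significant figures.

4.00 mg/mL

Step 1: 5 mL brought to 100 mL → factor 100/5 = 20
Step 2: 1 mL brought to 100 mL → factor 100/1 = 100
Step 3: 100-fold → factor 100
Step 4: 2 mL + 2 mL = 4 mL total → factor 4/2 = 2
Step 5: 1000 μL + 4000 μL = 5000 μL total → factor 5000/1000 = 5
Step 6: 10 μL brought to 1000 μL → factor 1000/10 = 100
Overall dilution factor = 20 × 100 × 100 × 2 × 5 × 100 = 2 × 10^8
Stock = 0.0200 ng/mL × 2 × 10^8 = 4.000 × 10^6 ng/mL = 4.00 mg/mL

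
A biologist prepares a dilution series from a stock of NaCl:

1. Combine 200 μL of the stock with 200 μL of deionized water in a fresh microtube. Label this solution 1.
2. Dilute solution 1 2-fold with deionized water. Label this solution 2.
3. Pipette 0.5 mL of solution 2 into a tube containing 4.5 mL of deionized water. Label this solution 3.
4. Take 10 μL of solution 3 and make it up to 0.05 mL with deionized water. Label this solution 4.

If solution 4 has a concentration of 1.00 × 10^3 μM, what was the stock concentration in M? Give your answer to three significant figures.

Step 1: 200 μL + 200 μL = 400 μL total → factor 400/200 = 2
Step 2: 2-fold → factor 2
Step 3: 0.5 mL + 4.5 mL = 5 mL total → factor 5/0.5 = 10
Step 4: 10 μL brought to 0.05 mL → factor 50/10 = 5
Overall dilution factor = 2 × 2 × 10 × 5 = 200
Stock = 1.00 × 10^3 μM × 200 = 2.000 × 10^5 μM = 0.200 M

0.200 M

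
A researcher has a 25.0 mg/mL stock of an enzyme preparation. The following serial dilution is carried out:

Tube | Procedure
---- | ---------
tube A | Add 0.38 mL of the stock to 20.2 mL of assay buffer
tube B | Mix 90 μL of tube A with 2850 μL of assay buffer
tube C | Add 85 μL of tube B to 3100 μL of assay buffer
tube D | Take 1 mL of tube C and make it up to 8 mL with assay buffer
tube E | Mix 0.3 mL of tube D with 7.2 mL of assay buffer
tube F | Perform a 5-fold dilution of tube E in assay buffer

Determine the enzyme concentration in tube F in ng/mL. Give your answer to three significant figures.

0.377 ng/mL

Step 1: 0.38 mL + 20.2 mL = 20.58 mL total → factor 20.58/0.38 = 54.158
Step 2: 90 μL + 2850 μL = 2940 μL total → factor 2940/90 = 32.667
Step 3: 85 μL + 3100 μL = 3185 μL total → factor 3185/85 = 37.471
Step 4: 1 mL brought to 8 mL → factor 8/1 = 8
Step 5: 0.3 mL + 7.2 mL = 7.5 mL total → factor 7.5/0.3 = 25
Step 6: 5-fold → factor 5
Overall dilution factor = 54.158 × 32.667 × 37.471 × 8 × 25 × 5 = 6.6291 × 10^7
Final = 25.0 mg/mL / 6.6291 × 10^7 = 3.771 × 10^-7 mg/mL = 0.377 ng/mL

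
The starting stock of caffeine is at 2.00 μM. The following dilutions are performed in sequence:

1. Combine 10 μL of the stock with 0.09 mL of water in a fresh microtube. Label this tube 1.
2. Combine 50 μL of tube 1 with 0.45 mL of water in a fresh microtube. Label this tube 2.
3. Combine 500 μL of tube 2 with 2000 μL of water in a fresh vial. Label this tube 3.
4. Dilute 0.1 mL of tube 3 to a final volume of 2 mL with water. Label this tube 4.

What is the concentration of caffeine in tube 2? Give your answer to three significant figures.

0.0200 μM

Step 1: 10 μL + 0.09 mL = 100 μL total → factor 100/10 = 10
Step 2: 50 μL + 0.45 mL = 500 μL total → factor 500/50 = 10
Dilution factor through tube 2 = 10 × 10 = 100
[tube 2] = 2.00 μM / 100 = 0.0200 μM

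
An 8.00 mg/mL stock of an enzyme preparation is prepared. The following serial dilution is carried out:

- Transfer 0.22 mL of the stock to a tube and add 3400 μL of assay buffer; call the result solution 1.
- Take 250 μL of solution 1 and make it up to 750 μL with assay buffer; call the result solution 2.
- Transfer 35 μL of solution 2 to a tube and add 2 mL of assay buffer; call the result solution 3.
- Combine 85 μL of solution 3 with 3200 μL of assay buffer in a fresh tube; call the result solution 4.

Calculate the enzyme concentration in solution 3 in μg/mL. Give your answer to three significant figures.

2.79 μg/mL

Step 1: 0.22 mL + 3400 μL = 3.62 mL total → factor 3.62/0.22 = 16.455
Step 2: 250 μL brought to 750 μL → factor 750/250 = 3
Step 3: 35 μL + 2 mL = 2035 μL total → factor 2035/35 = 58.143
Dilution factor through solution 3 = 16.455 × 3 × 58.143 = 2870.1
[solution 3] = 8.00 mg/mL / 2870.1 = 0.002787 mg/mL = 2.79 μg/mL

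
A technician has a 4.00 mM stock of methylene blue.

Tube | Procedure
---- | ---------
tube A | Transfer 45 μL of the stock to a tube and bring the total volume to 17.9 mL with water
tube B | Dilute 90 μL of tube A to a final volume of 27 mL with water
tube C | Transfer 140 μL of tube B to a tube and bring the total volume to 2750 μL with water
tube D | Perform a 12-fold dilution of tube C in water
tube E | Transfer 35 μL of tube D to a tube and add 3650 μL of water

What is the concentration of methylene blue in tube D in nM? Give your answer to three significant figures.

Step 1: 45 μL brought to 17.9 mL → factor 17900/45 = 397.78
Step 2: 90 μL brought to 27 mL → factor 27000/90 = 300
Step 3: 140 μL brought to 2750 μL → factor 2750/140 = 19.643
Step 4: 12-fold → factor 12
Dilution factor through tube D = 397.78 × 300 × 19.643 × 12 = 2.8129 × 10^7
[tube D] = 4.00 mM / 2.8129 × 10^7 = 1.422 × 10^-7 mM = 0.142 nM

0.142 nM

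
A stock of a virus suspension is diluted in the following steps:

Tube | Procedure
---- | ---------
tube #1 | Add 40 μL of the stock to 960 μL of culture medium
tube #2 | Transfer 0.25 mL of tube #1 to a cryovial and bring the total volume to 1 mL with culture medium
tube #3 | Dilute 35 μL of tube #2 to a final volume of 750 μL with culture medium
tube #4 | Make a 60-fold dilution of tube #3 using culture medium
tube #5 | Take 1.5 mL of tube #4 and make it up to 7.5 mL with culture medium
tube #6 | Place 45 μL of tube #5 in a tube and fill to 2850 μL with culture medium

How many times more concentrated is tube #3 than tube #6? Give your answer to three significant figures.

Step 1: 40 μL + 960 μL = 1000 μL total → factor 1000/40 = 25
Step 2: 0.25 mL brought to 1 mL → factor 1/0.25 = 4
Step 3: 35 μL brought to 750 μL → factor 750/35 = 21.429
Step 4: 60-fold → factor 60
Step 5: 1.5 mL brought to 7.5 mL → factor 7.5/1.5 = 5
Step 6: 45 μL brought to 2850 μL → factor 2850/45 = 63.333
Dilution factor to tube #3 = 2142.9; to tube #6 = 4.0714 × 10^7
[tube #3]/[tube #6] = (factor to tube #6)/(factor to tube #3) = 4.0714 × 10^7/2142.9 = 1.90 × 10^4

1.90 × 10^4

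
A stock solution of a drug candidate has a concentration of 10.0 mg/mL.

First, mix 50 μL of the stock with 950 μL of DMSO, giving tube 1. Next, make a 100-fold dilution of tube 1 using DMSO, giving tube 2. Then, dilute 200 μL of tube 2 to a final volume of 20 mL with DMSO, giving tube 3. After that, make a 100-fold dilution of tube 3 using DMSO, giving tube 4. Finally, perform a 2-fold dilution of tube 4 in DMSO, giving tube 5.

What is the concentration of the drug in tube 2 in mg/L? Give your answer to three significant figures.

5.00 mg/L

Step 1: 50 μL + 950 μL = 1000 μL total → factor 1000/50 = 20
Step 2: 100-fold → factor 100
Dilution factor through tube 2 = 20 × 100 = 2000
[tube 2] = 10.0 mg/mL / 2000 = 0.005000 mg/mL = 5.00 mg/L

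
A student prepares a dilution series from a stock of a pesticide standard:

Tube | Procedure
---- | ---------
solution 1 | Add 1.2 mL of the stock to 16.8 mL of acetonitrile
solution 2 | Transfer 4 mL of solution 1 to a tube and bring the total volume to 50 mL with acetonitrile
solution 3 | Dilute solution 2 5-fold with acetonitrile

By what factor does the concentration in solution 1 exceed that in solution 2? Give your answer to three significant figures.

Step 1: 1.2 mL + 16.8 mL = 18 mL total → factor 18/1.2 = 15
Step 2: 4 mL brought to 50 mL → factor 50/4 = 12.5
Dilution factor to solution 1 = 15; to solution 2 = 187.5
[solution 1]/[solution 2] = (factor to solution 2)/(factor to solution 1) = 187.5/15 = 12.5

12.5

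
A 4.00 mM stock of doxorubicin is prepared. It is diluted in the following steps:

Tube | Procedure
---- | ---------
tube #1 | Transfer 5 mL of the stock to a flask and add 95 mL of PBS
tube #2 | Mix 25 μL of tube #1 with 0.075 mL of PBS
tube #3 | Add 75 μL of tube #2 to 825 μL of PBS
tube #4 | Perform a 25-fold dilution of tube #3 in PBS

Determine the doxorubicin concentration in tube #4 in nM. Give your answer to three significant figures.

Step 1: 5 mL + 95 mL = 100 mL total → factor 100/5 = 20
Step 2: 25 μL + 0.075 mL = 100 μL total → factor 100/25 = 4
Step 3: 75 μL + 825 μL = 900 μL total → factor 900/75 = 12
Step 4: 25-fold → factor 25
Overall dilution factor = 20 × 4 × 12 × 25 = 24000
Final = 4.00 mM / 24000 = 0.0001667 mM = 167 nM

167 nM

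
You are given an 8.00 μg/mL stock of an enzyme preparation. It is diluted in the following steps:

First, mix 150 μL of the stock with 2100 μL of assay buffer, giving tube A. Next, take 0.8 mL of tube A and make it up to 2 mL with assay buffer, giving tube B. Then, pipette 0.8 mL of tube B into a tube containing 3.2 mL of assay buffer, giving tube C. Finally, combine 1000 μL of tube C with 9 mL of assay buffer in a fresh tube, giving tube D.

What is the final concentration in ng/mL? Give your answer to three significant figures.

4.27 ng/mL

Step 1: 150 μL + 2100 μL = 2250 μL total → factor 2250/150 = 15
Step 2: 0.8 mL brought to 2 mL → factor 2/0.8 = 2.5
Step 3: 0.8 mL + 3.2 mL = 4 mL total → factor 4/0.8 = 5
Step 4: 1000 μL + 9 mL = 10000 μL total → factor 10000/1000 = 10
Overall dilution factor = 15 × 2.5 × 5 × 10 = 1875
Final = 8.00 μg/mL / 1875 = 0.004267 μg/mL = 4.27 ng/mL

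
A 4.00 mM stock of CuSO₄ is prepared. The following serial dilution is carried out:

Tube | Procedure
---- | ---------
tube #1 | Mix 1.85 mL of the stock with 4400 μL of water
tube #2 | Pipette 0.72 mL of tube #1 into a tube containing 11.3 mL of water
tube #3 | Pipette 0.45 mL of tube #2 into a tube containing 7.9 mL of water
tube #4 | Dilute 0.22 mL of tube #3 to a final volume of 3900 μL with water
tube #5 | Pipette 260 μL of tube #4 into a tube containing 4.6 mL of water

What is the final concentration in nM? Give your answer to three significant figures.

Step 1: 1.85 mL + 4400 μL = 6.25 mL total → factor 6.25/1.85 = 3.3784
Step 2: 0.72 mL + 11.3 mL = 12.02 mL total → factor 12.02/0.72 = 16.694
Step 3: 0.45 mL + 7.9 mL = 8.35 mL total → factor 8.35/0.45 = 18.556
Step 4: 0.22 mL brought to 3900 μL → factor 3.9/0.22 = 17.727
Step 5: 260 μL + 4.6 mL = 4860 μL total → factor 4860/260 = 18.692
Overall dilution factor = 3.3784 × 16.694 × 18.556 × 17.727 × 18.692 = 3.4678 × 10^5
Final = 4.00 mM / 3.4678 × 10^5 = 1.153 × 10^-5 mM = 11.5 nM

11.5 nM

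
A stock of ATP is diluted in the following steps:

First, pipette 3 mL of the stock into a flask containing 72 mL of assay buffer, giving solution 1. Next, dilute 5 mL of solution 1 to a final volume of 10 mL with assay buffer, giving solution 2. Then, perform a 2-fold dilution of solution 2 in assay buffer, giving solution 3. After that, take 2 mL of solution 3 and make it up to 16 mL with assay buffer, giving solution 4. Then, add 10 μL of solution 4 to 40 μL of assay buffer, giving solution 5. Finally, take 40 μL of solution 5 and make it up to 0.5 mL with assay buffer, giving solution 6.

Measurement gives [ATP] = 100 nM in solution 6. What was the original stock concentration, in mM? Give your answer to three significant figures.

Step 1: 3 mL + 72 mL = 75 mL total → factor 75/3 = 25
Step 2: 5 mL brought to 10 mL → factor 10/5 = 2
Step 3: 2-fold → factor 2
Step 4: 2 mL brought to 16 mL → factor 16/2 = 8
Step 5: 10 μL + 40 μL = 50 μL total → factor 50/10 = 5
Step 6: 40 μL brought to 0.5 mL → factor 500/40 = 12.5
Overall dilution factor = 25 × 2 × 2 × 8 × 5 × 12.5 = 50000
Stock = 100 nM × 50000 = 5.000 × 10^6 nM = 5.00 mM

5.00 mM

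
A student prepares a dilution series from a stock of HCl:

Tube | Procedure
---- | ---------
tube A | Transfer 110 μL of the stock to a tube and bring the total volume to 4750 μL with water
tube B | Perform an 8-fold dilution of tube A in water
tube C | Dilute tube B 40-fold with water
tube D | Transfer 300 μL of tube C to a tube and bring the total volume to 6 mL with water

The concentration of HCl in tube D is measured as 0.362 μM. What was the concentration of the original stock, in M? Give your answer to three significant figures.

Step 1: 110 μL brought to 4750 μL → factor 4750/110 = 43.182
Step 2: 8-fold → factor 8
Step 3: 40-fold → factor 40
Step 4: 300 μL brought to 6 mL → factor 6000/300 = 20
Overall dilution factor = 43.182 × 8 × 40 × 20 = 2.7636 × 10^5
Stock = 0.362 μM × 2.7636 × 10^5 = 1.000 × 10^5 μM = 0.100 M

0.100 M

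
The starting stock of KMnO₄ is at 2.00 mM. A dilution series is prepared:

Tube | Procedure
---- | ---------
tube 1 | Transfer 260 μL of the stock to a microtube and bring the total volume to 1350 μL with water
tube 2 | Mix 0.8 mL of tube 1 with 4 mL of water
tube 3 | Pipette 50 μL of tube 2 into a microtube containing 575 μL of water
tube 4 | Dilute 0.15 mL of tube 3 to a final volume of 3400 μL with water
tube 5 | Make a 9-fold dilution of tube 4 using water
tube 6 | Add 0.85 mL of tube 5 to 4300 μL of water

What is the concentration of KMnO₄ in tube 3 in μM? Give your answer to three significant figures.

5.14 μM

Step 1: 260 μL brought to 1350 μL → factor 1350/260 = 5.1923
Step 2: 0.8 mL + 4 mL = 4.8 mL total → factor 4.8/0.8 = 6
Step 3: 50 μL + 575 μL = 625 μL total → factor 625/50 = 12.5
Dilution factor through tube 3 = 5.1923 × 6 × 12.5 = 389.42
[tube 3] = 2.00 mM / 389.42 = 0.005136 mM = 5.14 μM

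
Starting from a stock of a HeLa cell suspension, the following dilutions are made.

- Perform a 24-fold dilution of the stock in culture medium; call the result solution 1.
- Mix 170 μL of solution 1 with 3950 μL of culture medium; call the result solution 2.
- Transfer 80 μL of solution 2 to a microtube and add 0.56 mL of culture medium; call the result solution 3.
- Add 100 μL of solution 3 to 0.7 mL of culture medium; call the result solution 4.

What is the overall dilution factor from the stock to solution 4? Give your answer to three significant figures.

3.72 × 10^4

Step 1: 24-fold → factor 24
Step 2: 170 μL + 3950 μL = 4120 μL total → factor 4120/170 = 24.235
Step 3: 80 μL + 0.56 mL = 640 μL total → factor 640/80 = 8
Step 4: 100 μL + 0.7 mL = 800 μL total → factor 800/100 = 8
Overall dilution factor = 24 × 24.235 × 8 × 8 = 37225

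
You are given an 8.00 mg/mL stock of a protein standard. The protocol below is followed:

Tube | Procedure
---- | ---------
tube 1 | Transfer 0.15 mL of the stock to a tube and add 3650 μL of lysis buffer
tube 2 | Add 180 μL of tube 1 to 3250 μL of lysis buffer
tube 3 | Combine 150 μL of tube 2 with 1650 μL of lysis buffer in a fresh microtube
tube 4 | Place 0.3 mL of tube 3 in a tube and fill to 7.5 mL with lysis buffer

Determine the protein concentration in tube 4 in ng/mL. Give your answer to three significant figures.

Step 1: 0.15 mL + 3650 μL = 3.8 mL total → factor 3.8/0.15 = 25.333
Step 2: 180 μL + 3250 μL = 3430 μL total → factor 3430/180 = 19.056
Step 3: 150 μL + 1650 μL = 1800 μL total → factor 1800/150 = 12
Step 4: 0.3 mL brought to 7.5 mL → factor 7.5/0.3 = 25
Overall dilution factor = 25.333 × 19.056 × 12 × 25 = 1.4482 × 10^5
Final = 8.00 mg/mL / 1.4482 × 10^5 = 5.524 × 10^-5 mg/mL = 55.2 ng/mL

55.2 ng/mL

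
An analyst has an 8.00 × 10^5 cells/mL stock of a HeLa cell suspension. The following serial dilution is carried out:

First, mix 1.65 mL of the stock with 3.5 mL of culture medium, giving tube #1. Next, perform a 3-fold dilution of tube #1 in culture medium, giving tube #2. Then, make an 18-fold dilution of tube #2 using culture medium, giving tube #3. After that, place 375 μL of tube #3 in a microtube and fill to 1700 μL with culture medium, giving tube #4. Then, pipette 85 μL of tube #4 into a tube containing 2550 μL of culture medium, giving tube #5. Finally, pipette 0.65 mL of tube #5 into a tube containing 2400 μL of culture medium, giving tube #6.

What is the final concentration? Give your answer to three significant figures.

7.20 cells/mL

Step 1: 1.65 mL + 3.5 mL = 5.15 mL total → factor 5.15/1.65 = 3.1212
Step 2: 3-fold → factor 3
Step 3: 18-fold → factor 18
Step 4: 375 μL brought to 1700 μL → factor 1700/375 = 4.5333
Step 5: 85 μL + 2550 μL = 2635 μL total → factor 2635/85 = 31
Step 6: 0.65 mL + 2400 μL = 3.05 mL total → factor 3.05/0.65 = 4.6923
Overall dilution factor = 3.1212 × 3 × 18 × 4.5333 × 31 × 4.6923 = 1.1114 × 10^5
Final = 8.00 × 10^5 cells/mL / 1.1114 × 10^5 = 7.20 cells/mL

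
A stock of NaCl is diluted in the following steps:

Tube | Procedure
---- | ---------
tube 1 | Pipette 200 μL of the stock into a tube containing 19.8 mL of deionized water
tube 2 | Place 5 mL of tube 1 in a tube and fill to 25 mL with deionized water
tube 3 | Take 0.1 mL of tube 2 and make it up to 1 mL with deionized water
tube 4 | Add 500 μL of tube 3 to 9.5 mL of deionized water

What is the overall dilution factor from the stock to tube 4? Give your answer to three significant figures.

Step 1: 200 μL + 19.8 mL = 20000 μL total → factor 20000/200 = 100
Step 2: 5 mL brought to 25 mL → factor 25/5 = 5
Step 3: 0.1 mL brought to 1 mL → factor 1/0.1 = 10
Step 4: 500 μL + 9.5 mL = 10000 μL total → factor 10000/500 = 20
Overall dilution factor = 100 × 5 × 10 × 20 = 1 × 10^5

1.00 × 10^5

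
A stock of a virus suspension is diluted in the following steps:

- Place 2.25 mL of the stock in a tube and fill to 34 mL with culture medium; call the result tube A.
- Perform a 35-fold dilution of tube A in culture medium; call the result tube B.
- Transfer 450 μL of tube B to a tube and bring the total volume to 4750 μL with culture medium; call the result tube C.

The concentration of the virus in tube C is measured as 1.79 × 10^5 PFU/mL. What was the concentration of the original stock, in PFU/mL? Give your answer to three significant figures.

9.99 × 10^8 PFU/mL

Step 1: 2.25 mL brought to 34 mL → factor 34/2.25 = 15.111
Step 2: 35-fold → factor 35
Step 3: 450 μL brought to 4750 μL → factor 4750/450 = 10.556
Overall dilution factor = 15.111 × 35 × 10.556 = 5582.7
Stock = 1.79 × 10^5 PFU/mL × 5582.7 = 9.99 × 10^8 PFU/mL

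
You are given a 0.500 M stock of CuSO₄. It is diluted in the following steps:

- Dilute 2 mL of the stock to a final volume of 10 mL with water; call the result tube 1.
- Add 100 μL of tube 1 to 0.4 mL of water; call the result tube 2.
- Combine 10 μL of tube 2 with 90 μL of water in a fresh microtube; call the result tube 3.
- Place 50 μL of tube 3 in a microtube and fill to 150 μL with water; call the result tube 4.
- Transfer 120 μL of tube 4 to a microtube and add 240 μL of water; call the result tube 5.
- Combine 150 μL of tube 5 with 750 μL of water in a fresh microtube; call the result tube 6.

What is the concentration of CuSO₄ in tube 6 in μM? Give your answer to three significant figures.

Step 1: 2 mL brought to 10 mL → factor 10/2 = 5
Step 2: 100 μL + 0.4 mL = 500 μL total → factor 500/100 = 5
Step 3: 10 μL + 90 μL = 100 μL total → factor 100/10 = 10
Step 4: 50 μL brought to 150 μL → factor 150/50 = 3
Step 5: 120 μL + 240 μL = 360 μL total → factor 360/120 = 3
Step 6: 150 μL + 750 μL = 900 μL total → factor 900/150 = 6
Overall dilution factor = 5 × 5 × 10 × 3 × 3 × 6 = 13500
Final = 0.500 M / 13500 = 3.704 × 10^-5 M = 37.0 μM

37.0 μM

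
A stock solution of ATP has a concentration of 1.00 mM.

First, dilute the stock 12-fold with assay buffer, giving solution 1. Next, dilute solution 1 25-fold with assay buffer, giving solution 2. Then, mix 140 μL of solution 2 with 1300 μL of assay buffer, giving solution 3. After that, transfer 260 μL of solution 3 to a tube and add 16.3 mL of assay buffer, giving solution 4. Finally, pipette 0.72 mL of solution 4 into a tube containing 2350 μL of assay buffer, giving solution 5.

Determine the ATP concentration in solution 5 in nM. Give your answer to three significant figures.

1.19 nM

Step 1: 12-fold → factor 12
Step 2: 25-fold → factor 25
Step 3: 140 μL + 1300 μL = 1440 μL total → factor 1440/140 = 10.286
Step 4: 260 μL + 16.3 mL = 16560 μL total → factor 16560/260 = 63.692
Step 5: 0.72 mL + 2350 μL = 3.07 mL total → factor 3.07/0.72 = 4.2639
Overall dilution factor = 12 × 25 × 10.286 × 63.692 × 4.2639 = 8.3801 × 10^5
Final = 1.00 mM / 8.3801 × 10^5 = 1.193 × 10^-6 mM = 1.19 nM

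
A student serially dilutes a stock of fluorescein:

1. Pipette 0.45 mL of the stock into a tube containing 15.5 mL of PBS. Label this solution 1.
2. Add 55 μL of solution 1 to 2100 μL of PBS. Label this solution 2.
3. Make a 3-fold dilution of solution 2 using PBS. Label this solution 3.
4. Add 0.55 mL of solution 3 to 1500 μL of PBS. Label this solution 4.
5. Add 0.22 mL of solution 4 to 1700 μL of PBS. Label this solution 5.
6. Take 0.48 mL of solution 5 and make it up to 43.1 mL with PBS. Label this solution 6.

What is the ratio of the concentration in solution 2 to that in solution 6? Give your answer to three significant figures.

8.76 × 10^3

Step 1: 0.45 mL + 15.5 mL = 15.95 mL total → factor 15.95/0.45 = 35.444
Step 2: 55 μL + 2100 μL = 2155 μL total → factor 2155/55 = 39.182
Step 3: 3-fold → factor 3
Step 4: 0.55 mL + 1500 μL = 2.05 mL total → factor 2.05/0.55 = 3.7273
Step 5: 0.22 mL + 1700 μL = 1.92 mL total → factor 1.92/0.22 = 8.7273
Step 6: 0.48 mL brought to 43.1 mL → factor 43.1/0.48 = 89.792
Dilution factor to solution 2 = 1388.8; to solution 6 = 1.2169 × 10^7
[solution 2]/[solution 6] = (factor to solution 6)/(factor to solution 2) = 1.2169 × 10^7/1388.8 = 8.76 × 10^3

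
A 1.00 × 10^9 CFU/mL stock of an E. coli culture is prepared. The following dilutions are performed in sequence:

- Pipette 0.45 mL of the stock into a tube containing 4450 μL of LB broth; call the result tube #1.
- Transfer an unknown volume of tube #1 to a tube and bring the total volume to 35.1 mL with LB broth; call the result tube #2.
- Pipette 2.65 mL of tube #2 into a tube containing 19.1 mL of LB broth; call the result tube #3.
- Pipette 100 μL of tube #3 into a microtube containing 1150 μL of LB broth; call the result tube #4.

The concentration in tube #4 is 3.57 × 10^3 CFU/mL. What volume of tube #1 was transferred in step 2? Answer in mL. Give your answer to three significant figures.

Step 1: 0.45 mL + 4450 μL = 4.9 mL total → factor 4.9/0.45 = 10.889
Step 2: v brought to 35.1 mL → factor = 35.1 mL/v
Step 3: 2.65 mL + 19.1 mL = 21.75 mL total → factor 21.75/2.65 = 8.2075
Step 4: 100 μL + 1150 μL = 1250 μL total → factor 1250/100 = 12.5
Product of known-step factors = 1117.1
Overall factor = 1.00 × 10^9 CFU/mL / (3.57 × 10^3 CFU/mL) = 2.8011 × 10^5
Step-2 factor = 2.8011 × 10^5 / 1117.1 = 250.74
v = 35.1 mL / 250.74 = 0.140 mL

0.140 mL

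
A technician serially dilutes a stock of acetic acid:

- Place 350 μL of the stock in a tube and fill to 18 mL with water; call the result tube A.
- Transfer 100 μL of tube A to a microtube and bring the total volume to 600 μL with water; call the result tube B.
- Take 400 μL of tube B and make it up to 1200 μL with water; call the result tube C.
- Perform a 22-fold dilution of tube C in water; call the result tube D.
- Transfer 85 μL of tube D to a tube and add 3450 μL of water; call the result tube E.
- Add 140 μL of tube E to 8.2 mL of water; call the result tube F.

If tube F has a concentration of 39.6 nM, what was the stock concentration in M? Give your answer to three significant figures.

2.00 M

Step 1: 350 μL brought to 18 mL → factor 18000/350 = 51.429
Step 2: 100 μL brought to 600 μL → factor 600/100 = 6
Step 3: 400 μL brought to 1200 μL → factor 1200/400 = 3
Step 4: 22-fold → factor 22
Step 5: 85 μL + 3450 μL = 3535 μL total → factor 3535/85 = 41.588
Step 6: 140 μL + 8.2 mL = 8340 μL total → factor 8340/140 = 59.571
Overall dilution factor = 51.429 × 6 × 3 × 22 × 41.588 × 59.571 = 5.0455 × 10^7
Stock = 39.6 nM × 5.0455 × 10^7 = 1.998 × 10^9 nM = 2.00 M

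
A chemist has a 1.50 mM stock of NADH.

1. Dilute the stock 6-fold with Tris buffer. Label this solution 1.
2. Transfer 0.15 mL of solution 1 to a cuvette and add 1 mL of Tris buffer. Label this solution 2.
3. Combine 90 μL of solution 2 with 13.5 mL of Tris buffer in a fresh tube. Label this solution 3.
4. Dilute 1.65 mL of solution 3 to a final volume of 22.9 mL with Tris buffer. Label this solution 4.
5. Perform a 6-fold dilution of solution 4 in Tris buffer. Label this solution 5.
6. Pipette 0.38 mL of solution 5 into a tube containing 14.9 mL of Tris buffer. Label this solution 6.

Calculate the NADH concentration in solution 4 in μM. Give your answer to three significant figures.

0.0156 μM

Step 1: 6-fold → factor 6
Step 2: 0.15 mL + 1 mL = 1.15 mL total → factor 1.15/0.15 = 7.6667
Step 3: 90 μL + 13.5 mL = 13590 μL total → factor 13590/90 = 151
Step 4: 1.65 mL brought to 22.9 mL → factor 22.9/1.65 = 13.879
Dilution factor through solution 4 = 6 × 7.6667 × 151 × 13.879 = 96402
[solution 4] = 1.50 mM / 96402 = 1.556 × 10^-5 mM = 0.0156 μM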